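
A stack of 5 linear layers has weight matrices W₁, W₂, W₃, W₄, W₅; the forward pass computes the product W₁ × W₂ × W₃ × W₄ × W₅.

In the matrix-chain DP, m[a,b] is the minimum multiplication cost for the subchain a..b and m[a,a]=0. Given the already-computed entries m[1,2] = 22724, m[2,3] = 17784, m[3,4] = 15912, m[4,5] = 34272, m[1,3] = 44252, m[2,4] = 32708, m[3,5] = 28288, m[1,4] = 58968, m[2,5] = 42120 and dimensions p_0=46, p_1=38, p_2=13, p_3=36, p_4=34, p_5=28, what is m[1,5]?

67756

m[1,5] = min over k∈[1,4] of m[1,k]+m[k+1,5]+p_{0}·p_k·p_{5}.
k=1: 0 + 42120 + 46·38·28 = 91064; k=2: 22724 + 28288 + 46·13·28 = 67756; k=3: 44252 + 34272 + 46·36·28 = 124892; k=4: 58968 + 0 + 46·34·28 = 102760.
Minimum: 67756 at k=2.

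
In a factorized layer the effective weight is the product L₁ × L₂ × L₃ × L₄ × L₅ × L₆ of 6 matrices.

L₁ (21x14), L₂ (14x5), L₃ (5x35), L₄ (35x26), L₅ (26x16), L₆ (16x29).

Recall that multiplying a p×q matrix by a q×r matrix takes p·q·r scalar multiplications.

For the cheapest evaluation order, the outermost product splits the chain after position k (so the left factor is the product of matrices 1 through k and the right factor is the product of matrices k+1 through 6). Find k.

2

Adjacent pairs: L₁L₂ = 21·14·5 = 1470; L₂L₃ = 14·5·35 = 2450; L₃L₄ = 5·35·26 = 4550; L₄L₅ = 35·26·16 = 14560; L₅L₆ = 26·16·29 = 12064.
Length 3: L₁..L₃: k=1: 0+2450+21·14·35=12740; k=2: 1470+0+21·5·35=5145 → min 5145 | L₂..L₄: k=2: 0+4550+14·5·26=6370; k=3: 2450+0+14·35·26=15190 → min 6370 | L₃..L₅: k=3: 0+14560+5·35·16=17360; k=4: 4550+0+5·26·16=6630 → min 6630 | L₄..L₆: k=4: 0+12064+35·26·29=38454; k=5: 14560+0+35·16·29=30800 → min 30800.
Length 4: L₁..L₄: k=1: 0+6370+21·14·26=14014; k=2: 1470+4550+21·5·26=8750; k=3: 5145+0+21·35·26=24255 → min 8750 | L₂..L₅: k=2: 0+6630+14·5·16=7750; k=3: 2450+14560+14·35·16=24850; k=4: 6370+0+14·26·16=12194 → min 7750 | L₃..L₆: k=3: 0+30800+5·35·29=35875; k=4: 4550+12064+5·26·29=20384; k=5: 6630+0+5·16·29=8950 → min 8950.
Length 5: L₁..L₅: k=1: 0+7750+21·14·16=12454; k=2: 1470+6630+21·5·16=9780; k=3: 5145+14560+21·35·16=31465; k=4: 8750+0+21·26·16=17486 → min 9780 | L₂..L₆: k=2: 0+8950+14·5·29=10980; k=3: 2450+30800+14·35·29=47460; k=4: 6370+12064+14·26·29=28990; k=5: 7750+0+14·16·29=14246 → min 10980.
Top-level splits: k=1: (L₁..L₁)·(L₂..L₆) → 0+10980+21·14·29 = 19506; k=2: (L₁..L₂)·(L₃..L₆) → 1470+8950+21·5·29 = 13465; k=3: (L₁..L₃)·(L₄..L₆) → 5145+30800+21·35·29 = 57260; k=4: (L₁..L₄)·(L₅..L₆) → 8750+12064+21·26·29 = 36648; k=5: (L₁..L₅)·(L₆..L₆) → 9780+0+21·16·29 = 19524.
Best split is after L₂, i.e. k = 2.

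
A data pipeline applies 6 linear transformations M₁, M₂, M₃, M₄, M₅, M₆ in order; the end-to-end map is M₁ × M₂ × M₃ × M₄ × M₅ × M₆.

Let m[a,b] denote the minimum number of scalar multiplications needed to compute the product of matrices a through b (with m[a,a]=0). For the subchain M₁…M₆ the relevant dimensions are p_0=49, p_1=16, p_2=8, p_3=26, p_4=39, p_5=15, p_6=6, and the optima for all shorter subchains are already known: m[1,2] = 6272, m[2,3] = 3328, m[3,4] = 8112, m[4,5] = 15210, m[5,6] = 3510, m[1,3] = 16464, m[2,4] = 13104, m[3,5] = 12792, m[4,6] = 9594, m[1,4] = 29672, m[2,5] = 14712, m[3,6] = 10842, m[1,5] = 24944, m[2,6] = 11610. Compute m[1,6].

16314

m[1,6] = min over k∈[1,5] of m[1,k]+m[k+1,6]+p_{0}·p_k·p_{6}.
k=1: 0 + 11610 + 49·16·6 = 16314; k=2: 6272 + 10842 + 49·8·6 = 19466; k=3: 16464 + 9594 + 49·26·6 = 33702; k=4: 29672 + 3510 + 49·39·6 = 44648; k=5: 24944 + 0 + 49·15·6 = 29354.
Minimum: 16314 at k=1.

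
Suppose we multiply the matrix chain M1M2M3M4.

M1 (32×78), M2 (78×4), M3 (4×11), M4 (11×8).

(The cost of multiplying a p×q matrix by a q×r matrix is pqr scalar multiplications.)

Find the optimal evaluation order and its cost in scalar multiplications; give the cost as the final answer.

Adjacent pairs: M1M2 = 32·78·4 = 9984; M2M3 = 78·4·11 = 3432; M3M4 = 4·11·8 = 352.
Length 3: M1..M3: k=1: 0+3432+32·78·11=30888; k=2: 9984+0+32·4·11=11392 → min 11392 | M2..M4: k=2: 0+352+78·4·8=2848; k=3: 3432+0+78·11·8=10296 → min 2848.
Length 4: M1..M4: k=1: 0+2848+32·78·8=22816; k=2: 9984+352+32·4·8=11360; k=3: 11392+0+32·11·8=14208 → min 11360.
Optimal parenthesization: ((M1M2)(M3M4)) with cost 11360.

11360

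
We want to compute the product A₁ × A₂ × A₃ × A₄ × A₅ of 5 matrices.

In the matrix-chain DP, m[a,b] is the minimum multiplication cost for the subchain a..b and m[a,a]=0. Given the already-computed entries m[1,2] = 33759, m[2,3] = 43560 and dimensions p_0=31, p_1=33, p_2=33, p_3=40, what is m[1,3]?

m[1,3] = min over k∈[1,2] of m[1,k]+m[k+1,3]+p_{0}·p_k·p_{3}.
k=1: 0 + 43560 + 31·33·40 = 84480; k=2: 33759 + 0 + 31·33·40 = 74679.
Minimum: 74679 at k=2.

74679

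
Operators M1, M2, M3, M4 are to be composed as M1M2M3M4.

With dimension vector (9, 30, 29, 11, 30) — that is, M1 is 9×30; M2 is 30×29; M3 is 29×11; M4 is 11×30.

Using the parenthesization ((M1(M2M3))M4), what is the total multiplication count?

15510

(M2M3): 30×29 by 29×11 → 30×11, cost 30·29·11 = 9570
(M1(M2M3)): 9×30 by 30×11 → 9×11, cost 9·30·11 = 2970; cumulative 12540
((M1(M2M3))M4): 9×11 by 11×30 → 9×30, cost 9·11·30 = 2970; cumulative 15510
Total: 15510 scalar multiplications.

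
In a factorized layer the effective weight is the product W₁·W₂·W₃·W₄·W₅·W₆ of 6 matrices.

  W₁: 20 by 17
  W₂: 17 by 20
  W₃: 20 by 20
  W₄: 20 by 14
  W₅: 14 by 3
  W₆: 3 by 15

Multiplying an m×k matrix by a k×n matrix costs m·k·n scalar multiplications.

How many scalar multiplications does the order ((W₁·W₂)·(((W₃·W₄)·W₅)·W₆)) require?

20140

(W₁·W₂): 20×17 by 17×20 → 20×20, cost 20·17·20 = 6800
(W₃·W₄): 20×20 by 20×14 → 20×14, cost 20·20·14 = 5600
((W₃·W₄)·W₅): 20×14 by 14×3 → 20×3, cost 20·14·3 = 840; cumulative 6440
(((W₃·W₄)·W₅)·W₆): 20×3 by 3×15 → 20×15, cost 20·3·15 = 900; cumulative 7340
((W₁·W₂)·(((W₃·W₄)·W₅)·W₆)): 20×20 by 20×15 → 20×15, cost 20·20·15 = 6000; cumulative 20140
Total: 20140 scalar multiplications.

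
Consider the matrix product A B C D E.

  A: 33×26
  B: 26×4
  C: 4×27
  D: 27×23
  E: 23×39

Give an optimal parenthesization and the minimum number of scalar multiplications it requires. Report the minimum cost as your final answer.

Adjacent pairs: AB = 33·26·4 = 3432; BC = 26·4·27 = 2808; CD = 4·27·23 = 2484; DE = 27·23·39 = 24219.
Length 3: A..C: k=1: 0+2808+33·26·27=25974; k=2: 3432+0+33·4·27=6996 → min 6996 | B..D: k=2: 0+2484+26·4·23=4876; k=3: 2808+0+26·27·23=18954 → min 4876 | C..E: k=3: 0+24219+4·27·39=28431; k=4: 2484+0+4·23·39=6072 → min 6072.
Length 4: A..D: k=1: 0+4876+33·26·23=24610; k=2: 3432+2484+33·4·23=8952; k=3: 6996+0+33·27·23=27489 → min 8952 | B..E: k=2: 0+6072+26·4·39=10128; k=3: 2808+24219+26·27·39=54405; k=4: 4876+0+26·23·39=28198 → min 10128.
Length 5: A..E: k=1: 0+10128+33·26·39=43590; k=2: 3432+6072+33·4·39=14652; k=3: 6996+24219+33·27·39=65964; k=4: 8952+0+33·23·39=38553 → min 14652.
Optimal parenthesization: ((A B) ((C D) E)) with cost 14652.

14652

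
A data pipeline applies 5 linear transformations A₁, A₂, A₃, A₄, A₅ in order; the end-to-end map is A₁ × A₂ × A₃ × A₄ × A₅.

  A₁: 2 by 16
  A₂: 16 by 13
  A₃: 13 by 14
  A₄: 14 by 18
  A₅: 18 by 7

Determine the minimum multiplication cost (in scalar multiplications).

Adjacent pairs: A₁A₂ = 2·16·13 = 416; A₂A₃ = 16·13·14 = 2912; A₃A₄ = 13·14·18 = 3276; A₄A₅ = 14·18·7 = 1764.
Length 3: A₁..A₃: k=1: 0+2912+2·16·14=3360; k=2: 416+0+2·13·14=780 → min 780 | A₂..A₄: k=2: 0+3276+16·13·18=7020; k=3: 2912+0+16·14·18=6944 → min 6944 | A₃..A₅: k=3: 0+1764+13·14·7=3038; k=4: 3276+0+13·18·7=4914 → min 3038.
Length 4: A₁..A₄: k=1: 0+6944+2·16·18=7520; k=2: 416+3276+2·13·18=4160; k=3: 780+0+2·14·18=1284 → min 1284 | A₂..A₅: k=2: 0+3038+16·13·7=4494; k=3: 2912+1764+16·14·7=6244; k=4: 6944+0+16·18·7=8960 → min 4494.
Length 5: A₁..A₅: k=1: 0+4494+2·16·7=4718; k=2: 416+3038+2·13·7=3636; k=3: 780+1764+2·14·7=2740; k=4: 1284+0+2·18·7=1536 → min 1536.
Optimal order: ((((A₁ × A₂) × A₃) × A₄) × A₅) with cost 1536.

1536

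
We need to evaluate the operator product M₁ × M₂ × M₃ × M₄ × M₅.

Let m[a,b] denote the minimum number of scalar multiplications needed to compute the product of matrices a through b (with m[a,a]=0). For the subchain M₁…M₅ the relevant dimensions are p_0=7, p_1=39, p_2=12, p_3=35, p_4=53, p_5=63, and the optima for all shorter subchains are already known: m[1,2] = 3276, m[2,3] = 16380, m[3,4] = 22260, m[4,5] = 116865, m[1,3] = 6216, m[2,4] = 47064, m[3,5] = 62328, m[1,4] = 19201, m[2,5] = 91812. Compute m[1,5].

42574

m[1,5] = min over k∈[1,4] of m[1,k]+m[k+1,5]+p_{0}·p_k·p_{5}.
k=1: 0 + 91812 + 7·39·63 = 109011; k=2: 3276 + 62328 + 7·12·63 = 70896; k=3: 6216 + 116865 + 7·35·63 = 138516; k=4: 19201 + 0 + 7·53·63 = 42574.
Minimum: 42574 at k=4.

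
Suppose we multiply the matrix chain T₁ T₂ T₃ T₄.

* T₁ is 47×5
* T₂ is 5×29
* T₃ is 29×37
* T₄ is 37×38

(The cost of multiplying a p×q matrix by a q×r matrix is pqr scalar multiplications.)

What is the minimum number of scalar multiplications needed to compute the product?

Adjacent pairs: T₁T₂ = 47·5·29 = 6815; T₂T₃ = 5·29·37 = 5365; T₃T₄ = 29·37·38 = 40774.
Length 3: T₁..T₃: k=1: 0+5365+47·5·37=14060; k=2: 6815+0+47·29·37=57246 → min 14060 | T₂..T₄: k=2: 0+40774+5·29·38=46284; k=3: 5365+0+5·37·38=12395 → min 12395.
Length 4: T₁..T₄: k=1: 0+12395+47·5·38=21325; k=2: 6815+40774+47·29·38=99383; k=3: 14060+0+47·37·38=80142 → min 21325.
Optimal order: (T₁ ((T₂ T₃) T₄)) with cost 21325.

21325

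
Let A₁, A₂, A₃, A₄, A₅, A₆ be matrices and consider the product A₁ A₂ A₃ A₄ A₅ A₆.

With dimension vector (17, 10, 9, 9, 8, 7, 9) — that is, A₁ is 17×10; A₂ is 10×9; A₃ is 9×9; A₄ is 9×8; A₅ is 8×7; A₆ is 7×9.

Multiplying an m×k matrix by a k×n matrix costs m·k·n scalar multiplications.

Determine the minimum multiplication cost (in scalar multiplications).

Adjacent pairs: A₁A₂ = 17·10·9 = 1530; A₂A₃ = 10·9·9 = 810; A₃A₄ = 9·9·8 = 648; A₄A₅ = 9·8·7 = 504; A₅A₆ = 8·7·9 = 504.
Length 3: A₁..A₃: k=1: 0+810+17·10·9=2340; k=2: 1530+0+17·9·9=2907 → min 2340 | A₂..A₄: k=2: 0+648+10·9·8=1368; k=3: 810+0+10·9·8=1530 → min 1368 | A₃..A₅: k=3: 0+504+9·9·7=1071; k=4: 648+0+9·8·7=1152 → min 1071 | A₄..A₆: k=4: 0+504+9·8·9=1152; k=5: 504+0+9·7·9=1071 → min 1071.
Length 4: A₁..A₄: k=1: 0+1368+17·10·8=2728; k=2: 1530+648+17·9·8=3402; k=3: 2340+0+17·9·8=3564 → min 2728 | A₂..A₅: k=2: 0+1071+10·9·7=1701; k=3: 810+504+10·9·7=1944; k=4: 1368+0+10·8·7=1928 → min 1701 | A₃..A₆: k=3: 0+1071+9·9·9=1800; k=4: 648+504+9·8·9=1800; k=5: 1071+0+9·7·9=1638 → min 1638.
Length 5: A₁..A₅: k=1: 0+1701+17·10·7=2891; k=2: 1530+1071+17·9·7=3672; k=3: 2340+504+17·9·7=3915; k=4: 2728+0+17·8·7=3680 → min 2891 | A₂..A₆: k=2: 0+1638+10·9·9=2448; k=3: 810+1071+10·9·9=2691; k=4: 1368+504+10·8·9=2592; k=5: 1701+0+10·7·9=2331 → min 2331.
Length 6: A₁..A₆: k=1: 0+2331+17·10·9=3861; k=2: 1530+1638+17·9·9=4545; k=3: 2340+1071+17·9·9=4788; k=4: 2728+504+17·8·9=4456; k=5: 2891+0+17·7·9=3962 → min 3861.
Optimal order: (A₁ ((A₂ (A₃ (A₄ A₅))) A₆)) with cost 3861.

3861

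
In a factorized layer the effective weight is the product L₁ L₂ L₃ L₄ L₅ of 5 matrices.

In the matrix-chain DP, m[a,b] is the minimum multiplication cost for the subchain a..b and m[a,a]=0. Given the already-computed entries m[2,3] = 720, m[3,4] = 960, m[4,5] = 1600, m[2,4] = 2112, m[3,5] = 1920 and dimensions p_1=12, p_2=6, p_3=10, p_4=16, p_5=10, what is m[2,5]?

m[2,5] = min over k∈[2,4] of m[2,k]+m[k+1,5]+p_{1}·p_k·p_{5}.
k=2: 0 + 1920 + 12·6·10 = 2640; k=3: 720 + 1600 + 12·10·10 = 3520; k=4: 2112 + 0 + 12·16·10 = 4032.
Minimum: 2640 at k=2.

2640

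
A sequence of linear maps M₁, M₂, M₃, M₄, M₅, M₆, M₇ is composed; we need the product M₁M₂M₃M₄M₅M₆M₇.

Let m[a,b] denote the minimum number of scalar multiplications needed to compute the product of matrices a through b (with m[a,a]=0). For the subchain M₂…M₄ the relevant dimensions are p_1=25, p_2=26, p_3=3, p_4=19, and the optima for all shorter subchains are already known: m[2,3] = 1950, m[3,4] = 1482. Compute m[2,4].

3375

m[2,4] = min over k∈[2,3] of m[2,k]+m[k+1,4]+p_{1}·p_k·p_{4}.
k=2: 0 + 1482 + 25·26·19 = 13832; k=3: 1950 + 0 + 25·3·19 = 3375.
Minimum: 3375 at k=3.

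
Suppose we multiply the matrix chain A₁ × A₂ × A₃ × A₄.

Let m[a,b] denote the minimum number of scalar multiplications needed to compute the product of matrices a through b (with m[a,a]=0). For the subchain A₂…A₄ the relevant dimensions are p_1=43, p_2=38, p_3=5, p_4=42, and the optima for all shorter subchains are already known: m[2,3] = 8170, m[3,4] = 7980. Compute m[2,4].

17200

m[2,4] = min over k∈[2,3] of m[2,k]+m[k+1,4]+p_{1}·p_k·p_{4}.
k=2: 0 + 7980 + 43·38·42 = 76608; k=3: 8170 + 0 + 43·5·42 = 17200.
Minimum: 17200 at k=3.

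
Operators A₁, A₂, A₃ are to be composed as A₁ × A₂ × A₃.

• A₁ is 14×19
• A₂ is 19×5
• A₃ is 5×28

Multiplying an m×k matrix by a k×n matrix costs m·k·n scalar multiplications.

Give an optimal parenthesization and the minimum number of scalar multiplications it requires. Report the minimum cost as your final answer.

3290

(A₁ × (A₂ × A₃)): cost 10108.
((A₁ × A₂) × A₃): cost 3290.
Optimal: ((A₁ × A₂) × A₃) with cost 3290.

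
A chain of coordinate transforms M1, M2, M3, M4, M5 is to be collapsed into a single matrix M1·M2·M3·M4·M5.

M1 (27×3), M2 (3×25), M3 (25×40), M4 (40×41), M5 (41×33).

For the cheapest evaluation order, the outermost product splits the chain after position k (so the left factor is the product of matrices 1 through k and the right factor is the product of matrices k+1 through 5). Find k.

1

Adjacent pairs: M1M2 = 27·3·25 = 2025; M2M3 = 3·25·40 = 3000; M3M4 = 25·40·41 = 41000; M4M5 = 40·41·33 = 54120.
Length 3: M1..M3: k=1: 0+3000+27·3·40=6240; k=2: 2025+0+27·25·40=29025 → min 6240 | M2..M4: k=2: 0+41000+3·25·41=44075; k=3: 3000+0+3·40·41=7920 → min 7920 | M3..M5: k=3: 0+54120+25·40·33=87120; k=4: 41000+0+25·41·33=74825 → min 74825.
Length 4: M1..M4: k=1: 0+7920+27·3·41=11241; k=2: 2025+41000+27·25·41=70700; k=3: 6240+0+27·40·41=50520 → min 11241 | M2..M5: k=2: 0+74825+3·25·33=77300; k=3: 3000+54120+3·40·33=61080; k=4: 7920+0+3·41·33=11979 → min 11979.
Top-level splits: k=1: (M1..M1)·(M2..M5) → 0+11979+27·3·33 = 14652; k=2: (M1..M2)·(M3..M5) → 2025+74825+27·25·33 = 99125; k=3: (M1..M3)·(M4..M5) → 6240+54120+27·40·33 = 96000; k=4: (M1..M4)·(M5..M5) → 11241+0+27·41·33 = 47772.
Best split is after M1, i.e. k = 1.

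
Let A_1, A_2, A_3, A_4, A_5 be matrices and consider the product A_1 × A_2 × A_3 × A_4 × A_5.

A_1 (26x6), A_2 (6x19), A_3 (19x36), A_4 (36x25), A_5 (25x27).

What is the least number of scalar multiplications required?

17766

Adjacent pairs: A_1A_2 = 26·6·19 = 2964; A_2A_3 = 6·19·36 = 4104; A_3A_4 = 19·36·25 = 17100; A_4A_5 = 36·25·27 = 24300.
Length 3: A_1..A_3: k=1: 0+4104+26·6·36=9720; k=2: 2964+0+26·19·36=20748 → min 9720 | A_2..A_4: k=2: 0+17100+6·19·25=19950; k=3: 4104+0+6·36·25=9504 → min 9504 | A_3..A_5: k=3: 0+24300+19·36·27=42768; k=4: 17100+0+19·25·27=29925 → min 29925.
Length 4: A_1..A_4: k=1: 0+9504+26·6·25=13404; k=2: 2964+17100+26·19·25=32414; k=3: 9720+0+26·36·25=33120 → min 13404 | A_2..A_5: k=2: 0+29925+6·19·27=33003; k=3: 4104+24300+6·36·27=34236; k=4: 9504+0+6·25·27=13554 → min 13554.
Length 5: A_1..A_5: k=1: 0+13554+26·6·27=17766; k=2: 2964+29925+26·19·27=46227; k=3: 9720+24300+26·36·27=59292; k=4: 13404+0+26·25·27=30954 → min 17766.
Optimal order: (A_1 × (((A_2 × A_3) × A_4) × A_5)) with cost 17766.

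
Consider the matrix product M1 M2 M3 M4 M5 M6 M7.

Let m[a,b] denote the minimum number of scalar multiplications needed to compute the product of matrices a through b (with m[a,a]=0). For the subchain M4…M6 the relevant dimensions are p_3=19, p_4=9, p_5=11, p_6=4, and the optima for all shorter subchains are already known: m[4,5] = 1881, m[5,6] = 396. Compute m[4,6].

m[4,6] = min over k∈[4,5] of m[4,k]+m[k+1,6]+p_{3}·p_k·p_{6}.
k=4: 0 + 396 + 19·9·4 = 1080; k=5: 1881 + 0 + 19·11·4 = 2717.
Minimum: 1080 at k=4.

1080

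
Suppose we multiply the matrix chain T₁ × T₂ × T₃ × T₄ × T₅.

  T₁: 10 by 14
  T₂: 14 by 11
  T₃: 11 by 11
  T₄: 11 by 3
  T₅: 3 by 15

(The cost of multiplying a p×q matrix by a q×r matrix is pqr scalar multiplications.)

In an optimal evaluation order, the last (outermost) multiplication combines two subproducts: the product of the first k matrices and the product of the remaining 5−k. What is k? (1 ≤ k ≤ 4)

Adjacent pairs: T₁T₂ = 10·14·11 = 1540; T₂T₃ = 14·11·11 = 1694; T₃T₄ = 11·11·3 = 363; T₄T₅ = 11·3·15 = 495.
Length 3: T₁..T₃: k=1: 0+1694+10·14·11=3234; k=2: 1540+0+10·11·11=2750 → min 2750 | T₂..T₄: k=2: 0+363+14·11·3=825; k=3: 1694+0+14·11·3=2156 → min 825 | T₃..T₅: k=3: 0+495+11·11·15=2310; k=4: 363+0+11·3·15=858 → min 858.
Length 4: T₁..T₄: k=1: 0+825+10·14·3=1245; k=2: 1540+363+10·11·3=2233; k=3: 2750+0+10·11·3=3080 → min 1245 | T₂..T₅: k=2: 0+858+14·11·15=3168; k=3: 1694+495+14·11·15=4499; k=4: 825+0+14·3·15=1455 → min 1455.
Top-level splits: k=1: (T₁..T₁)·(T₂..T₅) → 0+1455+10·14·15 = 3555; k=2: (T₁..T₂)·(T₃..T₅) → 1540+858+10·11·15 = 4048; k=3: (T₁..T₃)·(T₄..T₅) → 2750+495+10·11·15 = 4895; k=4: (T₁..T₄)·(T₅..T₅) → 1245+0+10·3·15 = 1695.
Best split is after T₄, i.e. k = 4.

4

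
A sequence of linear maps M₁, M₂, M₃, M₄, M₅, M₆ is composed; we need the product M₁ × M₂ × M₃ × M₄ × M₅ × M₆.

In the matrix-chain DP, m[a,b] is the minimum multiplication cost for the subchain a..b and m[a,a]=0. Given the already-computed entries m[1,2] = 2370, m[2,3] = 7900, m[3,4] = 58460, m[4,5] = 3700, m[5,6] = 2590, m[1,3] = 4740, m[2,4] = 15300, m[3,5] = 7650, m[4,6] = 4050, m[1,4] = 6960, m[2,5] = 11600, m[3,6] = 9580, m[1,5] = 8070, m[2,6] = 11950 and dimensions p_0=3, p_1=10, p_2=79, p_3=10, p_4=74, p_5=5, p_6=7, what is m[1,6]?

8175

m[1,6] = min over k∈[1,5] of m[1,k]+m[k+1,6]+p_{0}·p_k·p_{6}.
k=1: 0 + 11950 + 3·10·7 = 12160; k=2: 2370 + 9580 + 3·79·7 = 13609; k=3: 4740 + 4050 + 3·10·7 = 9000; k=4: 6960 + 2590 + 3·74·7 = 11104; k=5: 8070 + 0 + 3·5·7 = 8175.
Minimum: 8175 at k=5.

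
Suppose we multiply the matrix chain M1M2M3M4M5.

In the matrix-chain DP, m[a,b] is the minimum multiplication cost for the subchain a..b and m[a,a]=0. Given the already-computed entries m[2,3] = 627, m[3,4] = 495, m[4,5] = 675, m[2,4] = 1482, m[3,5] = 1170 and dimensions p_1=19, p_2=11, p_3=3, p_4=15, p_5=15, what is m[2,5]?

m[2,5] = min over k∈[2,4] of m[2,k]+m[k+1,5]+p_{1}·p_k·p_{5}.
k=2: 0 + 1170 + 19·11·15 = 4305; k=3: 627 + 675 + 19·3·15 = 2157; k=4: 1482 + 0 + 19·15·15 = 5757.
Minimum: 2157 at k=3.

2157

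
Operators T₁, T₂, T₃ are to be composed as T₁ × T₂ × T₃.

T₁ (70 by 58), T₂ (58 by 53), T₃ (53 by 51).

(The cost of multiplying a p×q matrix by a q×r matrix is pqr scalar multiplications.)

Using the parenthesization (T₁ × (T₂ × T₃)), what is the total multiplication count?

363834

(T₂ × T₃): 58×53 by 53×51 → 58×51, cost 58·53·51 = 156774
(T₁ × (T₂ × T₃)): 70×58 by 58×51 → 70×51, cost 70·58·51 = 207060; cumulative 363834
Total: 363834 scalar multiplications.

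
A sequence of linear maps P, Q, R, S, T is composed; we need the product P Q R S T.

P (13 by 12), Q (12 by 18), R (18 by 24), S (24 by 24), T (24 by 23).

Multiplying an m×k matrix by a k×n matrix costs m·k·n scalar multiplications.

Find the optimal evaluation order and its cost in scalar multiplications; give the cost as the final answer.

22308

Adjacent pairs: PQ = 13·12·18 = 2808; QR = 12·18·24 = 5184; RS = 18·24·24 = 10368; ST = 24·24·23 = 13248.
Length 3: P..R: k=1: 0+5184+13·12·24=8928; k=2: 2808+0+13·18·24=8424 → min 8424 | Q..S: k=2: 0+10368+12·18·24=15552; k=3: 5184+0+12·24·24=12096 → min 12096 | R..T: k=3: 0+13248+18·24·23=23184; k=4: 10368+0+18·24·23=20304 → min 20304.
Length 4: P..S: k=1: 0+12096+13·12·24=15840; k=2: 2808+10368+13·18·24=18792; k=3: 8424+0+13·24·24=15912 → min 15840 | Q..T: k=2: 0+20304+12·18·23=25272; k=3: 5184+13248+12·24·23=25056; k=4: 12096+0+12·24·23=18720 → min 18720.
Length 5: P..T: k=1: 0+18720+13·12·23=22308; k=2: 2808+20304+13·18·23=28494; k=3: 8424+13248+13·24·23=28848; k=4: 15840+0+13·24·23=23016 → min 22308.
Optimal parenthesization: (P (((Q R) S) T)) with cost 22308.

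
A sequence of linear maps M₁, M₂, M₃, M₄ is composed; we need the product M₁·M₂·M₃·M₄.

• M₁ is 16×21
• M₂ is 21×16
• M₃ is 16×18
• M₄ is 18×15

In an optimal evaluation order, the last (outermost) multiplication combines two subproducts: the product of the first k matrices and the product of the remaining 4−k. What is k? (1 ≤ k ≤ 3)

2

Adjacent pairs: M₁M₂ = 16·21·16 = 5376; M₂M₃ = 21·16·18 = 6048; M₃M₄ = 16·18·15 = 4320.
Length 3: M₁..M₃: k=1: 0+6048+16·21·18=12096; k=2: 5376+0+16·16·18=9984 → min 9984 | M₂..M₄: k=2: 0+4320+21·16·15=9360; k=3: 6048+0+21·18·15=11718 → min 9360.
Top-level splits: k=1: (M₁..M₁)·(M₂..M₄) → 0+9360+16·21·15 = 14400; k=2: (M₁..M₂)·(M₃..M₄) → 5376+4320+16·16·15 = 13536; k=3: (M₁..M₃)·(M₄..M₄) → 9984+0+16·18·15 = 14304.
Best split is after M₂, i.e. k = 2.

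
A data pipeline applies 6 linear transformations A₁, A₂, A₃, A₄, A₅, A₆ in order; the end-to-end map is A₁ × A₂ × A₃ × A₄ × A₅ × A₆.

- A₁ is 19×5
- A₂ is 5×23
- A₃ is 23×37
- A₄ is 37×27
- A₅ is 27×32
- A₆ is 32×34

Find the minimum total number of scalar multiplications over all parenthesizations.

22240

Adjacent pairs: A₁A₂ = 19·5·23 = 2185; A₂A₃ = 5·23·37 = 4255; A₃A₄ = 23·37·27 = 22977; A₄A₅ = 37·27·32 = 31968; A₅A₆ = 27·32·34 = 29376.
Length 3: A₁..A₃: k=1: 0+4255+19·5·37=7770; k=2: 2185+0+19·23·37=18354 → min 7770 | A₂..A₄: k=2: 0+22977+5·23·27=26082; k=3: 4255+0+5·37·27=9250 → min 9250 | A₃..A₅: k=3: 0+31968+23·37·32=59200; k=4: 22977+0+23·27·32=42849 → min 42849 | A₄..A₆: k=4: 0+29376+37·27·34=63342; k=5: 31968+0+37·32·34=72224 → min 63342.
Length 4: A₁..A₄: k=1: 0+9250+19·5·27=11815; k=2: 2185+22977+19·23·27=36961; k=3: 7770+0+19·37·27=26751 → min 11815 | A₂..A₅: k=2: 0+42849+5·23·32=46529; k=3: 4255+31968+5·37·32=42143; k=4: 9250+0+5·27·32=13570 → min 13570 | A₃..A₆: k=3: 0+63342+23·37·34=92276; k=4: 22977+29376+23·27·34=73467; k=5: 42849+0+23·32·34=67873 → min 67873.
Length 5: A₁..A₅: k=1: 0+13570+19·5·32=16610; k=2: 2185+42849+19·23·32=59018; k=3: 7770+31968+19·37·32=62234; k=4: 11815+0+19·27·32=28231 → min 16610 | A₂..A₆: k=2: 0+67873+5·23·34=71783; k=3: 4255+63342+5·37·34=73887; k=4: 9250+29376+5·27·34=43216; k=5: 13570+0+5·32·34=19010 → min 19010.
Length 6: A₁..A₆: k=1: 0+19010+19·5·34=22240; k=2: 2185+67873+19·23·34=84916; k=3: 7770+63342+19·37·34=95014; k=4: 11815+29376+19·27·34=58633; k=5: 16610+0+19·32·34=37282 → min 22240.
Optimal order: (A₁ × ((((A₂ × A₃) × A₄) × A₅) × A₆)) with cost 22240.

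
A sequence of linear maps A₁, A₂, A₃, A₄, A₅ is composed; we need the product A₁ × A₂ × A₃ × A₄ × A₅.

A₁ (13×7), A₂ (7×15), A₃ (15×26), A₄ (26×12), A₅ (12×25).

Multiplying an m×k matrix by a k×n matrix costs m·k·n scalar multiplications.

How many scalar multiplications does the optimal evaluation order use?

9289

Adjacent pairs: A₁A₂ = 13·7·15 = 1365; A₂A₃ = 7·15·26 = 2730; A₃A₄ = 15·26·12 = 4680; A₄A₅ = 26·12·25 = 7800.
Length 3: A₁..A₃: k=1: 0+2730+13·7·26=5096; k=2: 1365+0+13·15·26=6435 → min 5096 | A₂..A₄: k=2: 0+4680+7·15·12=5940; k=3: 2730+0+7·26·12=4914 → min 4914 | A₃..A₅: k=3: 0+7800+15·26·25=17550; k=4: 4680+0+15·12·25=9180 → min 9180.
Length 4: A₁..A₄: k=1: 0+4914+13·7·12=6006; k=2: 1365+4680+13·15·12=8385; k=3: 5096+0+13·26·12=9152 → min 6006 | A₂..A₅: k=2: 0+9180+7·15·25=11805; k=3: 2730+7800+7·26·25=15080; k=4: 4914+0+7·12·25=7014 → min 7014.
Length 5: A₁..A₅: k=1: 0+7014+13·7·25=9289; k=2: 1365+9180+13·15·25=15420; k=3: 5096+7800+13·26·25=21346; k=4: 6006+0+13·12·25=9906 → min 9289.
Optimal order: (A₁ × (((A₂ × A₃) × A₄) × A₅)) with cost 9289.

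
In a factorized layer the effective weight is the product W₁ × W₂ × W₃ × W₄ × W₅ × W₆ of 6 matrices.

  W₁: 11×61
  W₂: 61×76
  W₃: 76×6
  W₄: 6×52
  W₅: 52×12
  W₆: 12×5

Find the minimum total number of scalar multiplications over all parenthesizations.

32919

Adjacent pairs: W₁W₂ = 11·61·76 = 50996; W₂W₃ = 61·76·6 = 27816; W₃W₄ = 76·6·52 = 23712; W₄W₅ = 6·52·12 = 3744; W₅W₆ = 52·12·5 = 3120.
Length 3: W₁..W₃: k=1: 0+27816+11·61·6=31842; k=2: 50996+0+11·76·6=56012 → min 31842 | W₂..W₄: k=2: 0+23712+61·76·52=264784; k=3: 27816+0+61·6·52=46848 → min 46848 | W₃..W₅: k=3: 0+3744+76·6·12=9216; k=4: 23712+0+76·52·12=71136 → min 9216 | W₄..W₆: k=4: 0+3120+6·52·5=4680; k=5: 3744+0+6·12·5=4104 → min 4104.
Length 4: W₁..W₄: k=1: 0+46848+11·61·52=81740; k=2: 50996+23712+11·76·52=118180; k=3: 31842+0+11·6·52=35274 → min 35274 | W₂..W₅: k=2: 0+9216+61·76·12=64848; k=3: 27816+3744+61·6·12=35952; k=4: 46848+0+61·52·12=84912 → min 35952 | W₃..W₆: k=3: 0+4104+76·6·5=6384; k=4: 23712+3120+76·52·5=46592; k=5: 9216+0+76·12·5=13776 → min 6384.
Length 5: W₁..W₅: k=1: 0+35952+11·61·12=44004; k=2: 50996+9216+11·76·12=70244; k=3: 31842+3744+11·6·12=36378; k=4: 35274+0+11·52·12=42138 → min 36378 | W₂..W₆: k=2: 0+6384+61·76·5=29564; k=3: 27816+4104+61·6·5=33750; k=4: 46848+3120+61·52·5=65828; k=5: 35952+0+61·12·5=39612 → min 29564.
Length 6: W₁..W₆: k=1: 0+29564+11·61·5=32919; k=2: 50996+6384+11·76·5=61560; k=3: 31842+4104+11·6·5=36276; k=4: 35274+3120+11·52·5=41254; k=5: 36378+0+11·12·5=37038 → min 32919.
Optimal order: (W₁ × (W₂ × (W₃ × ((W₄ × W₅) × W₆)))) with cost 32919.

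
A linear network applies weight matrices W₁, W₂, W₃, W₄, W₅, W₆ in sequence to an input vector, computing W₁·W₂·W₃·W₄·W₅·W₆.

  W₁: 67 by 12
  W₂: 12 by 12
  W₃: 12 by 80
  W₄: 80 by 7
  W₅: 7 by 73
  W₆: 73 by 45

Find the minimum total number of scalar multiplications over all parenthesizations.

Adjacent pairs: W₁W₂ = 67·12·12 = 9648; W₂W₃ = 12·12·80 = 11520; W₃W₄ = 12·80·7 = 6720; W₄W₅ = 80·7·73 = 40880; W₅W₆ = 7·73·45 = 22995.
Length 3: W₁..W₃: k=1: 0+11520+67·12·80=75840; k=2: 9648+0+67·12·80=73968 → min 73968 | W₂..W₄: k=2: 0+6720+12·12·7=7728; k=3: 11520+0+12·80·7=18240 → min 7728 | W₃..W₅: k=3: 0+40880+12·80·73=110960; k=4: 6720+0+12·7·73=12852 → min 12852 | W₄..W₆: k=4: 0+22995+80·7·45=48195; k=5: 40880+0+80·73·45=303680 → min 48195.
Length 4: W₁..W₄: k=1: 0+7728+67·12·7=13356; k=2: 9648+6720+67·12·7=21996; k=3: 73968+0+67·80·7=111488 → min 13356 | W₂..W₅: k=2: 0+12852+12·12·73=23364; k=3: 11520+40880+12·80·73=122480; k=4: 7728+0+12·7·73=13860 → min 13860 | W₃..W₆: k=3: 0+48195+12·80·45=91395; k=4: 6720+22995+12·7·45=33495; k=5: 12852+0+12·73·45=52272 → min 33495.
Length 5: W₁..W₅: k=1: 0+13860+67·12·73=72552; k=2: 9648+12852+67·12·73=81192; k=3: 73968+40880+67·80·73=506128; k=4: 13356+0+67·7·73=47593 → min 47593 | W₂..W₆: k=2: 0+33495+12·12·45=39975; k=3: 11520+48195+12·80·45=102915; k=4: 7728+22995+12·7·45=34503; k=5: 13860+0+12·73·45=53280 → min 34503.
Length 6: W₁..W₆: k=1: 0+34503+67·12·45=70683; k=2: 9648+33495+67·12·45=79323; k=3: 73968+48195+67·80·45=363363; k=4: 13356+22995+67·7·45=57456; k=5: 47593+0+67·73·45=267688 → min 57456.
Optimal order: ((W₁·(W₂·(W₃·W₄)))·(W₅·W₆)) with cost 57456.

57456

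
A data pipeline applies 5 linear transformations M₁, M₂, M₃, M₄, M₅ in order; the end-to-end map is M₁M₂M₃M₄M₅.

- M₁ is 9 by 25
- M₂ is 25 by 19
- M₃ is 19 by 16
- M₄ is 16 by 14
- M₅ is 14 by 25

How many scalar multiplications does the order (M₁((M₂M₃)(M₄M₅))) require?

(M₂M₃): 25×19 by 19×16 → 25×16, cost 25·19·16 = 7600
(M₄M₅): 16×14 by 14×25 → 16×25, cost 16·14·25 = 5600
((M₂M₃)(M₄M₅)): 25×16 by 16×25 → 25×25, cost 25·16·25 = 10000; cumulative 23200
(M₁((M₂M₃)(M₄M₅))): 9×25 by 25×25 → 9×25, cost 9·25·25 = 5625; cumulative 28825
Total: 28825 scalar multiplications.

28825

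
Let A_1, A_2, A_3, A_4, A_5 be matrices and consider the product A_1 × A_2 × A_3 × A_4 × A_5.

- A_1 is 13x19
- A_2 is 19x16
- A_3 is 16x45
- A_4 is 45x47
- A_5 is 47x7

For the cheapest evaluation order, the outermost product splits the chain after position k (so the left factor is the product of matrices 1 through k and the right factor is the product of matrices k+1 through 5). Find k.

1

Adjacent pairs: A_1A_2 = 13·19·16 = 3952; A_2A_3 = 19·16·45 = 13680; A_3A_4 = 16·45·47 = 33840; A_4A_5 = 45·47·7 = 14805.
Length 3: A_1..A_3: k=1: 0+13680+13·19·45=24795; k=2: 3952+0+13·16·45=13312 → min 13312 | A_2..A_4: k=2: 0+33840+19·16·47=48128; k=3: 13680+0+19·45·47=53865 → min 48128 | A_3..A_5: k=3: 0+14805+16·45·7=19845; k=4: 33840+0+16·47·7=39104 → min 19845.
Length 4: A_1..A_4: k=1: 0+48128+13·19·47=59737; k=2: 3952+33840+13·16·47=47568; k=3: 13312+0+13·45·47=40807 → min 40807 | A_2..A_5: k=2: 0+19845+19·16·7=21973; k=3: 13680+14805+19·45·7=34470; k=4: 48128+0+19·47·7=54379 → min 21973.
Top-level splits: k=1: (A_1..A_1)·(A_2..A_5) → 0+21973+13·19·7 = 23702; k=2: (A_1..A_2)·(A_3..A_5) → 3952+19845+13·16·7 = 25253; k=3: (A_1..A_3)·(A_4..A_5) → 13312+14805+13·45·7 = 32212; k=4: (A_1..A_4)·(A_5..A_5) → 40807+0+13·47·7 = 45084.
Best split is after A_1, i.e. k = 1.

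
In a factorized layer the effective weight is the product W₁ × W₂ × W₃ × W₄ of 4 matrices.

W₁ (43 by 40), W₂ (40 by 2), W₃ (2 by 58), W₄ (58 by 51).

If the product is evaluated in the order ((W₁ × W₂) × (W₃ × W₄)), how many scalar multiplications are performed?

13742

(W₁ × W₂): 43×40 by 40×2 → 43×2, cost 43·40·2 = 3440
(W₃ × W₄): 2×58 by 58×51 → 2×51, cost 2·58·51 = 5916
((W₁ × W₂) × (W₃ × W₄)): 43×2 by 2×51 → 43×51, cost 43·2·51 = 4386; cumulative 13742
Total: 13742 scalar multiplications.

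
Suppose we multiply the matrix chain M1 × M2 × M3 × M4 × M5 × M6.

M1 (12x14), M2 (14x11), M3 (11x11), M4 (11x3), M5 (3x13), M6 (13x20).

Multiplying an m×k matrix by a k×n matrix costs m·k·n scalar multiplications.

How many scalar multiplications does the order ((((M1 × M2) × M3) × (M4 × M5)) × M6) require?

8565

(M1 × M2): 12×14 by 14×11 → 12×11, cost 12·14·11 = 1848
((M1 × M2) × M3): 12×11 by 11×11 → 12×11, cost 12·11·11 = 1452; cumulative 3300
(M4 × M5): 11×3 by 3×13 → 11×13, cost 11·3·13 = 429
(((M1 × M2) × M3) × (M4 × M5)): 12×11 by 11×13 → 12×13, cost 12·11·13 = 1716; cumulative 5445
((((M1 × M2) × M3) × (M4 × M5)) × M6): 12×13 by 13×20 → 12×20, cost 12·13·20 = 3120; cumulative 8565
Total: 8565 scalar multiplications.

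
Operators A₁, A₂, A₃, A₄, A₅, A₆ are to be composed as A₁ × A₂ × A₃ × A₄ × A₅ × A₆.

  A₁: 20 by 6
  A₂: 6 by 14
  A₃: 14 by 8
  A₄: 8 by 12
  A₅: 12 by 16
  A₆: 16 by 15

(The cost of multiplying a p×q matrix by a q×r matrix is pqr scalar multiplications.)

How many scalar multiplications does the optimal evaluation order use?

5640

Adjacent pairs: A₁A₂ = 20·6·14 = 1680; A₂A₃ = 6·14·8 = 672; A₃A₄ = 14·8·12 = 1344; A₄A₅ = 8·12·16 = 1536; A₅A₆ = 12·16·15 = 2880.
Length 3: A₁..A₃: k=1: 0+672+20·6·8=1632; k=2: 1680+0+20·14·8=3920 → min 1632 | A₂..A₄: k=2: 0+1344+6·14·12=2352; k=3: 672+0+6·8·12=1248 → min 1248 | A₃..A₅: k=3: 0+1536+14·8·16=3328; k=4: 1344+0+14·12·16=4032 → min 3328 | A₄..A₆: k=4: 0+2880+8·12·15=4320; k=5: 1536+0+8·16·15=3456 → min 3456.
Length 4: A₁..A₄: k=1: 0+1248+20·6·12=2688; k=2: 1680+1344+20·14·12=6384; k=3: 1632+0+20·8·12=3552 → min 2688 | A₂..A₅: k=2: 0+3328+6·14·16=4672; k=3: 672+1536+6·8·16=2976; k=4: 1248+0+6·12·16=2400 → min 2400 | A₃..A₆: k=3: 0+3456+14·8·15=5136; k=4: 1344+2880+14·12·15=6744; k=5: 3328+0+14·16·15=6688 → min 5136.
Length 5: A₁..A₅: k=1: 0+2400+20·6·16=4320; k=2: 1680+3328+20·14·16=9488; k=3: 1632+1536+20·8·16=5728; k=4: 2688+0+20·12·16=6528 → min 4320 | A₂..A₆: k=2: 0+5136+6·14·15=6396; k=3: 672+3456+6·8·15=4848; k=4: 1248+2880+6·12·15=5208; k=5: 2400+0+6·16·15=3840 → min 3840.
Length 6: A₁..A₆: k=1: 0+3840+20·6·15=5640; k=2: 1680+5136+20·14·15=11016; k=3: 1632+3456+20·8·15=7488; k=4: 2688+2880+20·12·15=9168; k=5: 4320+0+20·16·15=9120 → min 5640.
Optimal order: (A₁ × ((((A₂ × A₃) × A₄) × A₅) × A₆)) with cost 5640.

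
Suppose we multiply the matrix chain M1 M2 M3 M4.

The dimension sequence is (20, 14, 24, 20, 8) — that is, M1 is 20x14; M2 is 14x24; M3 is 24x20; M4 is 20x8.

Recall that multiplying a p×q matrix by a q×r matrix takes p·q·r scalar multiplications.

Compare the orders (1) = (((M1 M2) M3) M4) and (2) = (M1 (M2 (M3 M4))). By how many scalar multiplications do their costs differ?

Order (1) = (((M1 M2) M3) M4): (M1 M2): 20×14 by 14×24 → 20×24, cost 20·14·24 = 6720; ((M1 M2) M3): 20×24 by 24×20 → 20×20, cost 20·24·20 = 9600; cumulative 16320; (((M1 M2) M3) M4): 20×20 by 20×8 → 20×8, cost 20·20·8 = 3200; cumulative 19520. Total 19520.
Order (2) = (M1 (M2 (M3 M4))): (M3 M4): 24×20 by 20×8 → 24×8, cost 24·20·8 = 3840; (M2 (M3 M4)): 14×24 by 24×8 → 14×8, cost 14·24·8 = 2688; cumulative 6528; (M1 (M2 (M3 M4))): 20×14 by 14×8 → 20×8, cost 20·14·8 = 2240; cumulative 8768. Total 8768.
Difference: |19520 − 8768| = 10752.

10752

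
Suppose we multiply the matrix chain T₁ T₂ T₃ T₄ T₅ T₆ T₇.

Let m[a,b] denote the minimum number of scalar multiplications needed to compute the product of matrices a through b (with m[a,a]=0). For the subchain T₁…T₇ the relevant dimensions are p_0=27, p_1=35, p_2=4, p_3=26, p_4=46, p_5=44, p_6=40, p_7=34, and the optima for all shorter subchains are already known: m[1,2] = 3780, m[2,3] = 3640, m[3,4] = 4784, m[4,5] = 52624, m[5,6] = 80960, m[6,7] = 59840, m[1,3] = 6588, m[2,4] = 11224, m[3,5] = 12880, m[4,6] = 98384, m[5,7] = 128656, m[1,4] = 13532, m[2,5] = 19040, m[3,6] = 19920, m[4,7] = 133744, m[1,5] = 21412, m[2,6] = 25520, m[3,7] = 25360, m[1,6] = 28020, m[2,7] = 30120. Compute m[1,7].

32812

m[1,7] = min over k∈[1,6] of m[1,k]+m[k+1,7]+p_{0}·p_k·p_{7}.
k=1: 0 + 30120 + 27·35·34 = 62250; k=2: 3780 + 25360 + 27·4·34 = 32812; k=3: 6588 + 133744 + 27·26·34 = 164200; k=4: 13532 + 128656 + 27·46·34 = 184416; k=5: 21412 + 59840 + 27·44·34 = 121644; k=6: 28020 + 0 + 27·40·34 = 64740.
Minimum: 32812 at k=2.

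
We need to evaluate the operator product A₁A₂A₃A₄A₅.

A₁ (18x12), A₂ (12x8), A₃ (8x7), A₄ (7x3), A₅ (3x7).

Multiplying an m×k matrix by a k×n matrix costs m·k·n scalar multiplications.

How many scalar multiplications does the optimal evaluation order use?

1482

Adjacent pairs: A₁A₂ = 18·12·8 = 1728; A₂A₃ = 12·8·7 = 672; A₃A₄ = 8·7·3 = 168; A₄A₅ = 7·3·7 = 147.
Length 3: A₁..A₃: k=1: 0+672+18·12·7=2184; k=2: 1728+0+18·8·7=2736 → min 2184 | A₂..A₄: k=2: 0+168+12·8·3=456; k=3: 672+0+12·7·3=924 → min 456 | A₃..A₅: k=3: 0+147+8·7·7=539; k=4: 168+0+8·3·7=336 → min 336.
Length 4: A₁..A₄: k=1: 0+456+18·12·3=1104; k=2: 1728+168+18·8·3=2328; k=3: 2184+0+18·7·3=2562 → min 1104 | A₂..A₅: k=2: 0+336+12·8·7=1008; k=3: 672+147+12·7·7=1407; k=4: 456+0+12·3·7=708 → min 708.
Length 5: A₁..A₅: k=1: 0+708+18·12·7=2220; k=2: 1728+336+18·8·7=3072; k=3: 2184+147+18·7·7=3213; k=4: 1104+0+18·3·7=1482 → min 1482.
Optimal order: ((A₁(A₂(A₃A₄)))A₅) with cost 1482.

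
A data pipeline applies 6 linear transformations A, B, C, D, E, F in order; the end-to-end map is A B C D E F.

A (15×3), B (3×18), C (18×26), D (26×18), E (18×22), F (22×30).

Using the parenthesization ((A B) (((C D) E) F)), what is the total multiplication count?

(A B): 15×3 by 3×18 → 15×18, cost 15·3·18 = 810
(C D): 18×26 by 26×18 → 18×18, cost 18·26·18 = 8424
((C D) E): 18×18 by 18×22 → 18×22, cost 18·18·22 = 7128; cumulative 15552
(((C D) E) F): 18×22 by 22×30 → 18×30, cost 18·22·30 = 11880; cumulative 27432
((A B) (((C D) E) F)): 15×18 by 18×30 → 15×30, cost 15·18·30 = 8100; cumulative 36342
Total: 36342 scalar multiplications.

36342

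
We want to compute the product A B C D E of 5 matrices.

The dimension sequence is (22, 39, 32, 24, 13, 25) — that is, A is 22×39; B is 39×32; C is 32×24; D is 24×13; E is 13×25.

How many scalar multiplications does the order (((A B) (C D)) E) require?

53742

(A B): 22×39 by 39×32 → 22×32, cost 22·39·32 = 27456
(C D): 32×24 by 24×13 → 32×13, cost 32·24·13 = 9984
((A B) (C D)): 22×32 by 32×13 → 22×13, cost 22·32·13 = 9152; cumulative 46592
(((A B) (C D)) E): 22×13 by 13×25 → 22×25, cost 22·13·25 = 7150; cumulative 53742
Total: 53742 scalar multiplications.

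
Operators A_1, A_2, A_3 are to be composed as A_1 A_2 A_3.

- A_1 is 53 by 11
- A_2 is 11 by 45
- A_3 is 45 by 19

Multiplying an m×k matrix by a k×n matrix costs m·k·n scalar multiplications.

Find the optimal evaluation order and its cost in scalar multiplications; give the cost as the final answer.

20482

(A_1 (A_2 A_3)): cost 20482.
((A_1 A_2) A_3): cost 71550.
Optimal: (A_1 (A_2 A_3)) with cost 20482.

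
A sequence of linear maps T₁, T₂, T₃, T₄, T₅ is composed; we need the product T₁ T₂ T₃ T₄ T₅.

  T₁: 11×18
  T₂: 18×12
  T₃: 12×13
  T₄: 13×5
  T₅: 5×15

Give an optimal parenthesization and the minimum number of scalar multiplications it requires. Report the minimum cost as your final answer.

3675

Adjacent pairs: T₁T₂ = 11·18·12 = 2376; T₂T₃ = 18·12·13 = 2808; T₃T₄ = 12·13·5 = 780; T₄T₅ = 13·5·15 = 975.
Length 3: T₁..T₃: k=1: 0+2808+11·18·13=5382; k=2: 2376+0+11·12·13=4092 → min 4092 | T₂..T₄: k=2: 0+780+18·12·5=1860; k=3: 2808+0+18·13·5=3978 → min 1860 | T₃..T₅: k=3: 0+975+12·13·15=3315; k=4: 780+0+12·5·15=1680 → min 1680.
Length 4: T₁..T₄: k=1: 0+1860+11·18·5=2850; k=2: 2376+780+11·12·5=3816; k=3: 4092+0+11·13·5=4807 → min 2850 | T₂..T₅: k=2: 0+1680+18·12·15=4920; k=3: 2808+975+18·13·15=7293; k=4: 1860+0+18·5·15=3210 → min 3210.
Length 5: T₁..T₅: k=1: 0+3210+11·18·15=6180; k=2: 2376+1680+11·12·15=6036; k=3: 4092+975+11·13·15=7212; k=4: 2850+0+11·5·15=3675 → min 3675.
Optimal parenthesization: ((T₁ (T₂ (T₃ T₄))) T₅) with cost 3675.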